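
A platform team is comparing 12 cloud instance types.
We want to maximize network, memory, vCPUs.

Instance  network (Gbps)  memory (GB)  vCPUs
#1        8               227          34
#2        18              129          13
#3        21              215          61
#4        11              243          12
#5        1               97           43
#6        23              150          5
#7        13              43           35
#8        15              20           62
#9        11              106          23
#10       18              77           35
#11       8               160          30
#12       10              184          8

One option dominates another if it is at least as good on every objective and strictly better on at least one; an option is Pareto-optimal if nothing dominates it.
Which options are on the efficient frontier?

#1: not dominated.
#2: dominated by #3 (network 21≥18, memory 215≥129, vCPUs 61≥13).
#3: not dominated.
#4: not dominated (best memory).
#5: dominated by #3 (network 21≥1, memory 215≥97, vCPUs 61≥43).
#6: not dominated (best network).
#7: dominated by #3 (network 21≥13, memory 215≥43, vCPUs 61≥35).
#8: not dominated (best vCPUs).
#9: dominated by #3 (network 21≥11, memory 215≥106, vCPUs 61≥23).
#10: dominated by #3 (network 21≥18, memory 215≥77, vCPUs 61≥35).
#11: dominated by #1 (network 8≥8, memory 227≥160, vCPUs 34≥30).
#12: dominated by #3 (network 21≥10, memory 215≥184, vCPUs 61≥8).

#1, #3, #4, #6, #8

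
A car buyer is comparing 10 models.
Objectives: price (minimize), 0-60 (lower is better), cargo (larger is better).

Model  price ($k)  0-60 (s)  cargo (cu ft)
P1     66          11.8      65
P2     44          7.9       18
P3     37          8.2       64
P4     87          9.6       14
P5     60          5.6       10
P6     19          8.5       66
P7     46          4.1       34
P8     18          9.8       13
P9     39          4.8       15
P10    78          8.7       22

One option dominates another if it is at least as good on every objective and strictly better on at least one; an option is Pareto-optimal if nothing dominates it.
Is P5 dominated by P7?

P7 vs P5: price 46≤60, 0-60 4.1≤5.6, cargo 34≥10 — P7 is at least as good on every objective with at least one strict improvement.

Yes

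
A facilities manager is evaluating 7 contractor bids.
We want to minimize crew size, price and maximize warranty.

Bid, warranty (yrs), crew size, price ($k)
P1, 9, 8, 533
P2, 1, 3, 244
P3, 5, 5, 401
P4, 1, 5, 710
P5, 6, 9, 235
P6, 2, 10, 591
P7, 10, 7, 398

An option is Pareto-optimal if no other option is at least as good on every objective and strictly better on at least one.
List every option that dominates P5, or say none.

P1: worse on price (533 vs 235).
P2: worse on warranty (1 vs 6).
P3: worse on warranty (5 vs 6).
P4: worse on warranty (1 vs 6).
P6: worse on warranty (2 vs 6).
P7: worse on price (398 vs 235).
No option dominates P5.

none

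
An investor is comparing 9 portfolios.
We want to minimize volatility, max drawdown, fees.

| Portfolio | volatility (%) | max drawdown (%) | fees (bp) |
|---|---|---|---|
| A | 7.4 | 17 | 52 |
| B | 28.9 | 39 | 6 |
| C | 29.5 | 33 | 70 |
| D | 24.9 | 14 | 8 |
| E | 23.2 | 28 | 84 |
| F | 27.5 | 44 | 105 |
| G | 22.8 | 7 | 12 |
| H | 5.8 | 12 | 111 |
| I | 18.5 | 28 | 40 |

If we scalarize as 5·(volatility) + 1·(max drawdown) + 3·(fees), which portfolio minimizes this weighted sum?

A: 5·7.4 + 1·17 + 3·52 = 210.0
B: 5·28.9 + 1·39 + 3·6 = 201.5
C: 5·29.5 + 1·33 + 3·70 = 390.5
D: 5·24.9 + 1·14 + 3·8 = 162.5
E: 5·23.2 + 1·28 + 3·84 = 396.0
F: 5·27.5 + 1·44 + 3·105 = 496.5
G: 5·22.8 + 1·7 + 3·12 = 157.0
H: 5·5.8 + 1·12 + 3·111 = 374.0
I: 5·18.5 + 1·28 + 3·40 = 240.5
Lowest: G at 157.0.

G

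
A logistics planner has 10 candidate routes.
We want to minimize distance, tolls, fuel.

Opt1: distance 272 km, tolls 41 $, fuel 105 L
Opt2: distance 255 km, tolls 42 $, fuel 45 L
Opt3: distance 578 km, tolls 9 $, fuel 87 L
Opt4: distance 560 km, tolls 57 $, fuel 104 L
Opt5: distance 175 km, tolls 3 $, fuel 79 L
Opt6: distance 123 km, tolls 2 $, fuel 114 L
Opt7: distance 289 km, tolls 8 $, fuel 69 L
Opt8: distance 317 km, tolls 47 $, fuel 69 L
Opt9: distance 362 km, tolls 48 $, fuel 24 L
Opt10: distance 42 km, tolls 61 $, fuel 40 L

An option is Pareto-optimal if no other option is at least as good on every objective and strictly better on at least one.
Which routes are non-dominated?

Opt2, Opt5, Opt6, Opt7, Opt9, Opt10

Opt1: dominated by Opt5 (distance 175≤272, tolls 3≤41, fuel 79≤105).
Opt2: not dominated.
Opt3: dominated by Opt5 (distance 175≤578, tolls 3≤9, fuel 79≤87).
Opt4: dominated by Opt2 (distance 255≤560, tolls 42≤57, fuel 45≤104).
Opt5: not dominated.
Opt6: not dominated (best tolls).
Opt7: not dominated.
Opt8: dominated by Opt2 (distance 255≤317, tolls 42≤47, fuel 45≤69).
Opt9: not dominated (best fuel).
Opt10: not dominated (best distance).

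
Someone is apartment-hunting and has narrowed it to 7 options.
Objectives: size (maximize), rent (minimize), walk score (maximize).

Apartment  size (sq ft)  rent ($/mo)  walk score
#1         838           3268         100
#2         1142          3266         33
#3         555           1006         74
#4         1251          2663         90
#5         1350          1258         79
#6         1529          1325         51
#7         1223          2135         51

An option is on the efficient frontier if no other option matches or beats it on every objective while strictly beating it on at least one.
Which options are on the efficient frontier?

#1: not dominated (best walk score).
#2: dominated by #4 (size 1251≥1142, rent 2663≤3266, walk score 90≥33).
#3: not dominated (best rent).
#4: not dominated.
#5: not dominated.
#6: not dominated (best size).
#7: dominated by #5 (size 1350≥1223, rent 1258≤2135, walk score 79≥51).

#1, #3, #4, #5, #6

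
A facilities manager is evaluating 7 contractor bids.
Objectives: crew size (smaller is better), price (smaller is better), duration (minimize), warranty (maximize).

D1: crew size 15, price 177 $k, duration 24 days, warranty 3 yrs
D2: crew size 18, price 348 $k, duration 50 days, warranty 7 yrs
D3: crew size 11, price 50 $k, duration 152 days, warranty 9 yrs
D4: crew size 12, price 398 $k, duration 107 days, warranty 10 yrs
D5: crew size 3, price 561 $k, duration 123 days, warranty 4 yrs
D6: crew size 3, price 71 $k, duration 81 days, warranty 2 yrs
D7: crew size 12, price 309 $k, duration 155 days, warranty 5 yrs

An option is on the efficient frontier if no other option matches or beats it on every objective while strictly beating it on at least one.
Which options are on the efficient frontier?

D1: not dominated (best duration).
D2: not dominated.
D3: not dominated (best price).
D4: not dominated (best warranty).
D5: not dominated.
D6: not dominated.
D7: dominated by D3 (crew size 11≤12, price 50≤309, duration 152≤155, warranty 9≥5).

D1, D2, D3, D4, D5, D6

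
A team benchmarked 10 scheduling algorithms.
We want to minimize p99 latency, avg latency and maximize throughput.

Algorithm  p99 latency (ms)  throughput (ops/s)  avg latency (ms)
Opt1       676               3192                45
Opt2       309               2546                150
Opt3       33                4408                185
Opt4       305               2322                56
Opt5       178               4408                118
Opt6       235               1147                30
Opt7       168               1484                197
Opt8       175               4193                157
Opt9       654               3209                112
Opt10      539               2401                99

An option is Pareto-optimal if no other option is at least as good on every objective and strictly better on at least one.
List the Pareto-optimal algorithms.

Opt1, Opt3, Opt4, Opt5, Opt6, Opt8, Opt9, Opt10

Opt1: not dominated.
Opt2: dominated by Opt5 (p99 latency 178≤309, throughput 4408≥2546, avg latency 118≤150).
Opt3: not dominated (best p99 latency).
Opt4: not dominated.
Opt5: not dominated.
Opt6: not dominated (best avg latency).
Opt7: dominated by Opt3 (p99 latency 33≤168, throughput 4408≥1484, avg latency 185≤197).
Opt8: not dominated.
Opt9: not dominated.
Opt10: not dominated.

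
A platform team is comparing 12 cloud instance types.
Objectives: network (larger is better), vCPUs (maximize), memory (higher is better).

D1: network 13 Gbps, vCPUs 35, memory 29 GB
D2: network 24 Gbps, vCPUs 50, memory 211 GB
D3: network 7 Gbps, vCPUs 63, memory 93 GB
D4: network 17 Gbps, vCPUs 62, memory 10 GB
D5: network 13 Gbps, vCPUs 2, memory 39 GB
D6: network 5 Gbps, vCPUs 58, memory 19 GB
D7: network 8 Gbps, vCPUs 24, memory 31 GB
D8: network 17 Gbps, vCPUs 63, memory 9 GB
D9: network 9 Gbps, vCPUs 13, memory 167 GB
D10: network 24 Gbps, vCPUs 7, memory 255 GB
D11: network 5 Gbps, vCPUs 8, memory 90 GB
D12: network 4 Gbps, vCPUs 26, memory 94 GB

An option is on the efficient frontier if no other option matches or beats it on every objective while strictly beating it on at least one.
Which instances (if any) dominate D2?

D1: worse on network (13 vs 24).
D3: worse on network (7 vs 24).
D4: worse on network (17 vs 24).
D5: worse on network (13 vs 24).
D6: worse on network (5 vs 24).
D7: worse on network (8 vs 24).
D8: worse on network (17 vs 24).
D9: worse on network (9 vs 24).
D10: worse on vCPUs (7 vs 50).
D11: worse on network (5 vs 24).
D12: worse on network (4 vs 24).
No option dominates D2.

none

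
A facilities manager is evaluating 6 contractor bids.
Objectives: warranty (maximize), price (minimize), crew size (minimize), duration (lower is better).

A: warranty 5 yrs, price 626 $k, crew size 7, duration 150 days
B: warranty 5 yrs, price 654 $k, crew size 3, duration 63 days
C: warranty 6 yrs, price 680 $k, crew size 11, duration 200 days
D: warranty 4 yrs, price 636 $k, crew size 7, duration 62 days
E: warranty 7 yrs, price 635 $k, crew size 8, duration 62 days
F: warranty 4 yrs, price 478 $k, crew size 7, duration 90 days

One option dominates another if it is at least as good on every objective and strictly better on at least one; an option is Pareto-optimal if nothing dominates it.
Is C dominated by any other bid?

E vs C: warranty 7≥6, price 635≤680, crew size 8≤11, duration 62≤200 — E is at least as good on every objective and strictly better on at least one, so E dominates C.

Yes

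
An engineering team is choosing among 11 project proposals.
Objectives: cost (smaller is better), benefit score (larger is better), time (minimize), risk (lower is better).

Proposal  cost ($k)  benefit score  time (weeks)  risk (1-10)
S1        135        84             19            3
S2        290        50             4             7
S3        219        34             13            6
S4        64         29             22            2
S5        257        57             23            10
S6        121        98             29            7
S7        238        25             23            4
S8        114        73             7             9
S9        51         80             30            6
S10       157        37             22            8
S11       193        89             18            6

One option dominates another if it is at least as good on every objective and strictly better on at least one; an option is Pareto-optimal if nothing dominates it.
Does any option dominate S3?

No

S1: worse on time (19 vs 13).
S2: worse on cost (290 vs 219).
S4: worse on benefit score (29 vs 34).
S5: worse on cost (257 vs 219).
S6: worse on time (29 vs 13).
S7: worse on cost (238 vs 219).
S8: worse on risk (9 vs 6).
S9: worse on time (30 vs 13).
S10: worse on time (22 vs 13).
S11: worse on time (18 vs 13).
No option is at least as good as S3 on every objective and strictly better on one.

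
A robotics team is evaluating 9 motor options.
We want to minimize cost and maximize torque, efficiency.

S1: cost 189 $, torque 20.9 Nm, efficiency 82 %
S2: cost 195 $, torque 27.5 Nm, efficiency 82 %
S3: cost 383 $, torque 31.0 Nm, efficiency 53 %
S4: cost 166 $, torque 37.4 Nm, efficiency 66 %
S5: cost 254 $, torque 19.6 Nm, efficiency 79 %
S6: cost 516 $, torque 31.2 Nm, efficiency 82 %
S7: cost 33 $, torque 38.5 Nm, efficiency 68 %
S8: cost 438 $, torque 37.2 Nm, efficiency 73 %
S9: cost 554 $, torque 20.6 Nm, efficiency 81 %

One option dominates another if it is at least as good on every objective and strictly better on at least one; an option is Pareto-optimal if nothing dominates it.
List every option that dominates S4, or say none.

S7: cost 33≤166, torque 38.5≥37.4, efficiency 68≥66 — dominates S4.
Others (S1, S2, S3, S5, S6, S8, S9) are each worse than S4 on at least one objective.

S7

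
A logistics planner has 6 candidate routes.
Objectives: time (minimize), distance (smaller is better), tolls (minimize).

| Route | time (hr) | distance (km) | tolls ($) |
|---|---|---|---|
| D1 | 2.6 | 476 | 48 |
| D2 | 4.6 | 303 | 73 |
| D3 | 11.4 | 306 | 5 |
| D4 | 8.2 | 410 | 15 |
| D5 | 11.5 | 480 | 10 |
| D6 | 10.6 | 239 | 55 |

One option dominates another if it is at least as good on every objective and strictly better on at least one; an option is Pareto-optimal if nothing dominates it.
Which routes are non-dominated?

D1: not dominated (best time).
D2: not dominated.
D3: not dominated (best tolls).
D4: not dominated.
D5: dominated by D3 (time 11.4≤11.5, distance 306≤480, tolls 5≤10).
D6: not dominated (best distance).

D1, D2, D3, D4, D6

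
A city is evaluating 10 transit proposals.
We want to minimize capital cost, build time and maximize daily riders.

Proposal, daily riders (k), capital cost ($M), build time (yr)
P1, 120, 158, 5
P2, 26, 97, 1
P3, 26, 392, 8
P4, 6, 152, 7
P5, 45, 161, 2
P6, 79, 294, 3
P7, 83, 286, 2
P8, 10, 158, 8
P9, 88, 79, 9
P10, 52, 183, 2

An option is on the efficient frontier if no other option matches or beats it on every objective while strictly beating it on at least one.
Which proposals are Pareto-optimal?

P1, P2, P5, P7, P9, P10

P1: not dominated (best daily riders).
P2: not dominated (best build time).
P3: dominated by P1 (daily riders 120≥26, capital cost 158≤392, build time 5≤8).
P4: dominated by P2 (daily riders 26≥6, capital cost 97≤152, build time 1≤7).
P5: not dominated.
P6: dominated by P7 (daily riders 83≥79, capital cost 286≤294, build time 2≤3).
P7: not dominated.
P8: dominated by P1 (daily riders 120≥10, capital cost 158≤158, build time 5≤8).
P9: not dominated (best capital cost).
P10: not dominated.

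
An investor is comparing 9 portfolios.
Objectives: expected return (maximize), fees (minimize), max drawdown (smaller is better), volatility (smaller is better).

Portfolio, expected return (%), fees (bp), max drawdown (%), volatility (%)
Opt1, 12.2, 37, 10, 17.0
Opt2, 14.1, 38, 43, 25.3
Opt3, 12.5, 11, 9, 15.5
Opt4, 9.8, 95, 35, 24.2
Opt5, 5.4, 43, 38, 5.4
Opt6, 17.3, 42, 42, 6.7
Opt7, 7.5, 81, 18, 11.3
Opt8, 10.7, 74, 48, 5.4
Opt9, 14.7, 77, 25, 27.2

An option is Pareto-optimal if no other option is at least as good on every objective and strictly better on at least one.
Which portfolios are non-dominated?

Opt1: dominated by Opt3 (expected return 12.5≥12.2, fees 11≤37, max drawdown 9≤10, volatility 15.5≤17.0).
Opt2: not dominated.
Opt3: not dominated (best fees).
Opt4: dominated by Opt1 (expected return 12.2≥9.8, fees 37≤95, max drawdown 10≤35, volatility 17.0≤24.2).
Opt5: not dominated.
Opt6: not dominated (best expected return).
Opt7: not dominated.
Opt8: not dominated.
Opt9: not dominated.

Opt2, Opt3, Opt5, Opt6, Opt7, Opt8, Opt9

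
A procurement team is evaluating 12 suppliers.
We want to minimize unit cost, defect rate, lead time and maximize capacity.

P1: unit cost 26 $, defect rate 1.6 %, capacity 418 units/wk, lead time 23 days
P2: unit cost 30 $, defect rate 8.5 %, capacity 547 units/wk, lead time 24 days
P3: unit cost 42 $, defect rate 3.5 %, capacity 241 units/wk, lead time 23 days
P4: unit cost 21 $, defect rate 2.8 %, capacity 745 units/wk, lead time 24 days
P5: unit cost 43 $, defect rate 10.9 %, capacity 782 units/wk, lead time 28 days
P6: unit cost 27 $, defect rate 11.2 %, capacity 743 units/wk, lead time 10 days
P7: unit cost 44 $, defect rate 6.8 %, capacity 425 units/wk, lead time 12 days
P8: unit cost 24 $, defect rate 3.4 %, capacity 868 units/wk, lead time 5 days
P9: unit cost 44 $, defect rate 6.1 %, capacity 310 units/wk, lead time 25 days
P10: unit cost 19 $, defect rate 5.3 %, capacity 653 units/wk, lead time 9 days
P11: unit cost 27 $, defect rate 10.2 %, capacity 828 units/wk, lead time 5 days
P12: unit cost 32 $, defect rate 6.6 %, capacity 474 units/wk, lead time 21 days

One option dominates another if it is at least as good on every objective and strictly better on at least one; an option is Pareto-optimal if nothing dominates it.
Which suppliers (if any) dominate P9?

P1: unit cost 26≤44, defect rate 1.6≤6.1, capacity 418≥310, lead time 23≤25 — dominates P9.
P4: unit cost 21≤44, defect rate 2.8≤6.1, capacity 745≥310, lead time 24≤25 — dominates P9.
P8: unit cost 24≤44, defect rate 3.4≤6.1, capacity 868≥310, lead time 5≤25 — dominates P9.
P10: unit cost 19≤44, defect rate 5.3≤6.1, capacity 653≥310, lead time 9≤25 — dominates P9.
Others (P2, P3, P5, P6, P7, P11, P12) are each worse than P9 on at least one objective.

P1, P4, P8, P10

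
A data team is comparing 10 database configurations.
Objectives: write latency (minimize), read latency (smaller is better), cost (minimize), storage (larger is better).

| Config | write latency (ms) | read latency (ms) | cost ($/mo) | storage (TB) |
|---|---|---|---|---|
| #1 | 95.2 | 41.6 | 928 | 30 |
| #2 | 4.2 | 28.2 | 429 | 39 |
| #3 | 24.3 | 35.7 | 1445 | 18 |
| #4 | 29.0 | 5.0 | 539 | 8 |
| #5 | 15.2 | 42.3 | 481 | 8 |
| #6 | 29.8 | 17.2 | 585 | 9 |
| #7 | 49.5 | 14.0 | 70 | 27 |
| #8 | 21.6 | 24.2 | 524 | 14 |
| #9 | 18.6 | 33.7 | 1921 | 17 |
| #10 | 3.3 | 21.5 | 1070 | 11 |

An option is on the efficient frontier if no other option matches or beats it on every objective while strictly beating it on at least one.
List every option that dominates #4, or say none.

#1: worse on write latency (95.2 vs 29.0).
#2: worse on read latency (28.2 vs 5.0).
#3: worse on read latency (35.7 vs 5.0).
#5: worse on read latency (42.3 vs 5.0).
#6: worse on write latency (29.8 vs 29.0).
#7: worse on write latency (49.5 vs 29.0).
#8: worse on read latency (24.2 vs 5.0).
#9: worse on read latency (33.7 vs 5.0).
#10: worse on read latency (21.5 vs 5.0).
No option dominates #4.

none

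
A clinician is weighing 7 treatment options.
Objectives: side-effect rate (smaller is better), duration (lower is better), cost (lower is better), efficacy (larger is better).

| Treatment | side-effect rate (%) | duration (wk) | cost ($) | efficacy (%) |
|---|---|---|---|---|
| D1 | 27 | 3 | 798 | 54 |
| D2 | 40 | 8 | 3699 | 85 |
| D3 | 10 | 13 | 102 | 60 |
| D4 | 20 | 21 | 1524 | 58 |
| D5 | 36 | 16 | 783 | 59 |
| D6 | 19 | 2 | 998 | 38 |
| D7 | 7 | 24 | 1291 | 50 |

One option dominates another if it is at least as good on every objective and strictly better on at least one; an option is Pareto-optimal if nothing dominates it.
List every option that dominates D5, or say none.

D3

D3: side-effect rate 10≤36, duration 13≤16, cost 102≤783, efficacy 60≥59 — dominates D5.
Others (D1, D2, D4, D6, D7) are each worse than D5 on at least one objective.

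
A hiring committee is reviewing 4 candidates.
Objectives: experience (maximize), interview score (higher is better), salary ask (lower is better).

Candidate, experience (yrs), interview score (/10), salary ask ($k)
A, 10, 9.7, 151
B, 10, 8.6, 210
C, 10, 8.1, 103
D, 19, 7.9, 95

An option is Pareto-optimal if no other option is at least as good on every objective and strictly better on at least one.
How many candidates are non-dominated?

A: not dominated (best interview score).
B: dominated by A (experience 10≥10, interview score 9.7≥8.6, salary ask 151≤210).
C: not dominated.
D: not dominated (best experience).
Pareto-optimal: A, C, D → 3.

3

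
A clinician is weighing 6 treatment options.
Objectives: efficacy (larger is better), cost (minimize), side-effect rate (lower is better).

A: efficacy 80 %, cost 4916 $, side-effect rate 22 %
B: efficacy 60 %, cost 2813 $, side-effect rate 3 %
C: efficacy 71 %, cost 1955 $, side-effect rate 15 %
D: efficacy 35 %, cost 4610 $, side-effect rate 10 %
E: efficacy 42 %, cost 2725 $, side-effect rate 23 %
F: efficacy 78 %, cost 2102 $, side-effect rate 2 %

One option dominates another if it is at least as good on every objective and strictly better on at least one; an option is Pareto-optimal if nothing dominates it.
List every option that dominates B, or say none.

F: efficacy 78≥60, cost 2102≤2813, side-effect rate 2≤3 — dominates B.
Others (A, C, D, E) are each worse than B on at least one objective.

F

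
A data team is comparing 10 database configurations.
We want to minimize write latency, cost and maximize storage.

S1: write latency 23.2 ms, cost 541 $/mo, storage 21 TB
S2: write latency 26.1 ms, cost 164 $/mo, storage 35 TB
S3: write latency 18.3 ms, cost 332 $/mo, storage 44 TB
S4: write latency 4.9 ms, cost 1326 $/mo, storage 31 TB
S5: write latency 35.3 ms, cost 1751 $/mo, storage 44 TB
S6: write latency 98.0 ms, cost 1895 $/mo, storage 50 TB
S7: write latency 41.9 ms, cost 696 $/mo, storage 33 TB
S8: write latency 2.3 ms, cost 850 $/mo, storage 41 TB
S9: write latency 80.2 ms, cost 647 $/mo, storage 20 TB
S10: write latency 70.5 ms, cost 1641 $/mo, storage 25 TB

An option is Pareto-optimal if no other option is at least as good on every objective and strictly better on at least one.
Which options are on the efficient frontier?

S2, S3, S6, S8

S1: dominated by S3 (write latency 18.3≤23.2, cost 332≤541, storage 44≥21).
S2: not dominated (best cost).
S3: not dominated.
S4: dominated by S8 (write latency 2.3≤4.9, cost 850≤1326, storage 41≥31).
S5: dominated by S3 (write latency 18.3≤35.3, cost 332≤1751, storage 44≥44).
S6: not dominated (best storage).
S7: dominated by S2 (write latency 26.1≤41.9, cost 164≤696, storage 35≥33).
S8: not dominated (best write latency).
S9: dominated by S1 (write latency 23.2≤80.2, cost 541≤647, storage 21≥20).
S10: dominated by S2 (write latency 26.1≤70.5, cost 164≤1641, storage 35≥25).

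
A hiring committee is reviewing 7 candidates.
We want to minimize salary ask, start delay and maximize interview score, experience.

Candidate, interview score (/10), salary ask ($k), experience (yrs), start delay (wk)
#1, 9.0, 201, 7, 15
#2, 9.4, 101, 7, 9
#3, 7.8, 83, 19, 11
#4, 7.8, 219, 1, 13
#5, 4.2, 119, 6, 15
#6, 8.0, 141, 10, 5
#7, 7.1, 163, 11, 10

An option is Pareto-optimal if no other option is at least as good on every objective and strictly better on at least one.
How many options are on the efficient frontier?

#1: dominated by #2 (interview score 9.4≥9.0, salary ask 101≤201, experience 7≥7, start delay 9≤15).
#2: not dominated (best interview score).
#3: not dominated (best salary ask).
#4: dominated by #2 (interview score 9.4≥7.8, salary ask 101≤219, experience 7≥1, start delay 9≤13).
#5: dominated by #2 (interview score 9.4≥4.2, salary ask 101≤119, experience 7≥6, start delay 9≤15).
#6: not dominated (best start delay).
#7: not dominated.
Pareto-optimal: #2, #3, #6, #7 → 4.

4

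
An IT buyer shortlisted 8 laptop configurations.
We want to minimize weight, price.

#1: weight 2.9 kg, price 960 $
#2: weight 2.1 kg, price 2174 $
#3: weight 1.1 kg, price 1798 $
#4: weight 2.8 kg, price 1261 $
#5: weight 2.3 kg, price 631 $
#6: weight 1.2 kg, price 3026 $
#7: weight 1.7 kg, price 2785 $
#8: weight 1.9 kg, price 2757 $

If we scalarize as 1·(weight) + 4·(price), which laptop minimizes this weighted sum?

#1: 1·2.9 + 4·960 = 3842.9
#2: 1·2.1 + 4·2174 = 8698.1
#3: 1·1.1 + 4·1798 = 7193.1
#4: 1·2.8 + 4·1261 = 5046.8
#5: 1·2.3 + 4·631 = 2526.3
#6: 1·1.2 + 4·3026 = 12105.2
#7: 1·1.7 + 4·2785 = 11141.7
#8: 1·1.9 + 4·2757 = 11029.9
Lowest: #5 at 2526.3.

#5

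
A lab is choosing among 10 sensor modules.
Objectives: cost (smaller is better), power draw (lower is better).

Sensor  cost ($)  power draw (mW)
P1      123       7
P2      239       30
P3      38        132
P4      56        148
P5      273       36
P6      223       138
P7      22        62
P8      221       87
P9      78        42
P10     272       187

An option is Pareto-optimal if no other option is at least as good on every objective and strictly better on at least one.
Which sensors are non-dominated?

P1: not dominated (best power draw).
P2: dominated by P1 (cost 123≤239, power draw 7≤30).
P3: dominated by P7 (cost 22≤38, power draw 62≤132).
P4: dominated by P3 (cost 38≤56, power draw 132≤148).
P5: dominated by P1 (cost 123≤273, power draw 7≤36).
P6: dominated by P1 (cost 123≤223, power draw 7≤138).
P7: not dominated (best cost).
P8: dominated by P1 (cost 123≤221, power draw 7≤87).
P9: not dominated.
P10: dominated by P1 (cost 123≤272, power draw 7≤187).

P1, P7, P9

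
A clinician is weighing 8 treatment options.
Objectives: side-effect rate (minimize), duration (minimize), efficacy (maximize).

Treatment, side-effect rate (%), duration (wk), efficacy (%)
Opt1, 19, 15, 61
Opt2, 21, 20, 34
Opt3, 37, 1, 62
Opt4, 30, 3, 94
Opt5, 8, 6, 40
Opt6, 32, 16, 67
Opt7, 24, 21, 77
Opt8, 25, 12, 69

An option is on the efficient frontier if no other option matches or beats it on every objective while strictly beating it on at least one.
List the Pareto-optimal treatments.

Opt1: not dominated.
Opt2: dominated by Opt1 (side-effect rate 19≤21, duration 15≤20, efficacy 61≥34).
Opt3: not dominated (best duration).
Opt4: not dominated (best efficacy).
Opt5: not dominated (best side-effect rate).
Opt6: dominated by Opt4 (side-effect rate 30≤32, duration 3≤16, efficacy 94≥67).
Opt7: not dominated.
Opt8: not dominated.

Opt1, Opt3, Opt4, Opt5, Opt7, Opt8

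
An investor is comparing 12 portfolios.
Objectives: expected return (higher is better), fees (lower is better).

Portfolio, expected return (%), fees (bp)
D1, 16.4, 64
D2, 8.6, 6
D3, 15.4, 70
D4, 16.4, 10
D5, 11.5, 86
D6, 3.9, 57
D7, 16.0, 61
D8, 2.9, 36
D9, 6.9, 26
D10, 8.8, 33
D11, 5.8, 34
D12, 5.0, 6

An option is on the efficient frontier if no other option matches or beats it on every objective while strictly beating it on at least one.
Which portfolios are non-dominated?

D2, D4

D1: dominated by D4 (expected return 16.4≥16.4, fees 10≤64).
D2: not dominated.
D3: dominated by D1 (expected return 16.4≥15.4, fees 64≤70).
D4: not dominated.
D5: dominated by D1 (expected return 16.4≥11.5, fees 64≤86).
D6: dominated by D2 (expected return 8.6≥3.9, fees 6≤57).
D7: dominated by D4 (expected return 16.4≥16.0, fees 10≤61).
D8: dominated by D2 (expected return 8.6≥2.9, fees 6≤36).
D9: dominated by D2 (expected return 8.6≥6.9, fees 6≤26).
D10: dominated by D4 (expected return 16.4≥8.8, fees 10≤33).
D11: dominated by D2 (expected return 8.6≥5.8, fees 6≤34).
D12: dominated by D2 (expected return 8.6≥5.0, fees 6≤6).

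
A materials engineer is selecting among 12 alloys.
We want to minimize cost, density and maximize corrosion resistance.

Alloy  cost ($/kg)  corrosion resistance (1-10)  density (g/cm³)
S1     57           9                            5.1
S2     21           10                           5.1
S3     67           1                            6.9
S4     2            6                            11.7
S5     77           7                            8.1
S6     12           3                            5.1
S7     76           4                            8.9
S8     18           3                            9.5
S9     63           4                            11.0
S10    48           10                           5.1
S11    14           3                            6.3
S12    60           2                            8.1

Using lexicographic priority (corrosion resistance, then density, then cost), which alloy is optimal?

First maximize corrosion resistance: best is 10, kept {S2, S10}.
Then minimize density: best is 5.1, kept {S2, S10}.
Then minimize cost: best is 21, kept {S2}.

S2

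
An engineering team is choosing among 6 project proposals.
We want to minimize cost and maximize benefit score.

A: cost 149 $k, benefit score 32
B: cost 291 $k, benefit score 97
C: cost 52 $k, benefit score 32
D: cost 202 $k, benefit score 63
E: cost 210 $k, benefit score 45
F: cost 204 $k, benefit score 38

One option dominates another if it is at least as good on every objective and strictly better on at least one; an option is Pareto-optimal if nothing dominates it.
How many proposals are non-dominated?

3

A: dominated by C (cost 52≤149, benefit score 32≥32).
B: not dominated (best benefit score).
C: not dominated (best cost).
D: not dominated.
E: dominated by D (cost 202≤210, benefit score 63≥45).
F: dominated by D (cost 202≤204, benefit score 63≥38).
Pareto-optimal: B, C, D → 3.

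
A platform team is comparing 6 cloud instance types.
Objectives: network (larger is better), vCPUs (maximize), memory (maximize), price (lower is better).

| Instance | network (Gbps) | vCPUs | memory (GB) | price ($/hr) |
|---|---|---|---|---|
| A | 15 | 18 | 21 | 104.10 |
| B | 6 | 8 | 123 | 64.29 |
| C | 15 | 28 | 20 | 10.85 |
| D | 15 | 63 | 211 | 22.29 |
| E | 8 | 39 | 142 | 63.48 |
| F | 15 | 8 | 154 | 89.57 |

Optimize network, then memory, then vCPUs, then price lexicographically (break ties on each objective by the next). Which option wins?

D

First maximize network: best is 15, kept {A, C, D, F}.
Then maximize memory: best is 211, kept {D}.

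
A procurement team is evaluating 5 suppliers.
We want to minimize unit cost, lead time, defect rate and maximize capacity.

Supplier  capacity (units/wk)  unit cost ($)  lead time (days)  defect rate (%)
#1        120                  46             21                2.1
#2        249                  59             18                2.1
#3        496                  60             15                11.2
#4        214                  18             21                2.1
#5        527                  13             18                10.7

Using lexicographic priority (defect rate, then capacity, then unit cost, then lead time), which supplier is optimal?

First minimize defect rate: best is 2.1, kept {#1, #2, #4}.
Then maximize capacity: best is 249, kept {#2}.

#2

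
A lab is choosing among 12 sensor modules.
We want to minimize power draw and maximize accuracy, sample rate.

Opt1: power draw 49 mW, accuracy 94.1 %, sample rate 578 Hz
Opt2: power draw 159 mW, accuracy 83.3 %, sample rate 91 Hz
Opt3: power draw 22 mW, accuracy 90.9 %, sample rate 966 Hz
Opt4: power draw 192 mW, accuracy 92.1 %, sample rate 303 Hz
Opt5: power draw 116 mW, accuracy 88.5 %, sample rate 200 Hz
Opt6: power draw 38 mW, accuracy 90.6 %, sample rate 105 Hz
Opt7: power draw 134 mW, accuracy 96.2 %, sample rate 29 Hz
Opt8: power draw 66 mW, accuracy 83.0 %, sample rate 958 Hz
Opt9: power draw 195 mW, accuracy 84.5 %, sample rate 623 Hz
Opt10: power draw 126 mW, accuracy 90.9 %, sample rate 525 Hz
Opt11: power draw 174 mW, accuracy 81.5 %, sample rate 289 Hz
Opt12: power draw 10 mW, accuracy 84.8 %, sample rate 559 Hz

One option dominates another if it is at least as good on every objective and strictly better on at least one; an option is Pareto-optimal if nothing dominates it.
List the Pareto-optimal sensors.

Opt1, Opt3, Opt7, Opt12

Opt1: not dominated.
Opt2: dominated by Opt1 (power draw 49≤159, accuracy 94.1≥83.3, sample rate 578≥91).
Opt3: not dominated (best sample rate).
Opt4: dominated by Opt1 (power draw 49≤192, accuracy 94.1≥92.1, sample rate 578≥303).
Opt5: dominated by Opt1 (power draw 49≤116, accuracy 94.1≥88.5, sample rate 578≥200).
Opt6: dominated by Opt3 (power draw 22≤38, accuracy 90.9≥90.6, sample rate 966≥105).
Opt7: not dominated (best accuracy).
Opt8: dominated by Opt3 (power draw 22≤66, accuracy 90.9≥83.0, sample rate 966≥958).
Opt9: dominated by Opt3 (power draw 22≤195, accuracy 90.9≥84.5, sample rate 966≥623).
Opt10: dominated by Opt1 (power draw 49≤126, accuracy 94.1≥90.9, sample rate 578≥525).
Opt11: dominated by Opt1 (power draw 49≤174, accuracy 94.1≥81.5, sample rate 578≥289).
Opt12: not dominated (best power draw).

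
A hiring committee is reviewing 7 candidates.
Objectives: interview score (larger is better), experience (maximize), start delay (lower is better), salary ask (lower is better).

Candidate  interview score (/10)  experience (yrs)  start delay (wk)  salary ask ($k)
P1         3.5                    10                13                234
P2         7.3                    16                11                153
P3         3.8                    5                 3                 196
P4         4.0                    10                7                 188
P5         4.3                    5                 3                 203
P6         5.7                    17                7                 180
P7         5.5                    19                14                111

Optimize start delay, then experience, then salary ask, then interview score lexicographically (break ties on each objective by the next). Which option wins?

First minimize start delay: best is 3, kept {P3, P5}.
Then maximize experience: best is 5, kept {P3, P5}.
Then minimize salary ask: best is 196, kept {P3}.

P3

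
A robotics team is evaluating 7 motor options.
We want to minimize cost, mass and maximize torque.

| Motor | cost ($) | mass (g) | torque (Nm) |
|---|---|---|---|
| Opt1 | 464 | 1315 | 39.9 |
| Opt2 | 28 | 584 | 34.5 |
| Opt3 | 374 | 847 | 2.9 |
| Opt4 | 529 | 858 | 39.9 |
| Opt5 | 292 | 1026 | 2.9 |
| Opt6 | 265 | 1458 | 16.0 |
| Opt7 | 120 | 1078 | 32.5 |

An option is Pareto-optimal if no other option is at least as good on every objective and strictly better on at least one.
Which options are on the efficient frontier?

Opt1, Opt2, Opt4

Opt1: not dominated.
Opt2: not dominated (best cost).
Opt3: dominated by Opt2 (cost 28≤374, mass 584≤847, torque 34.5≥2.9).
Opt4: not dominated.
Opt5: dominated by Opt2 (cost 28≤292, mass 584≤1026, torque 34.5≥2.9).
Opt6: dominated by Opt2 (cost 28≤265, mass 584≤1458, torque 34.5≥16.0).
Opt7: dominated by Opt2 (cost 28≤120, mass 584≤1078, torque 34.5≥32.5).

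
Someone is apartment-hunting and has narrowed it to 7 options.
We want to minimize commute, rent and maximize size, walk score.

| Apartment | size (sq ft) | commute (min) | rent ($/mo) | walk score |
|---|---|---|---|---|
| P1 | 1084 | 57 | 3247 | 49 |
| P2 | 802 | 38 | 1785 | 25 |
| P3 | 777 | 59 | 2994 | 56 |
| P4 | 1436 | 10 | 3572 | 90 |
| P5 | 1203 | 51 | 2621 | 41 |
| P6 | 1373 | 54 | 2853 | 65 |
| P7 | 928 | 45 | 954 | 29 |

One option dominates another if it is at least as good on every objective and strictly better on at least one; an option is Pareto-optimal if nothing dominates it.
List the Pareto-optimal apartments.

P2, P4, P5, P6, P7

P1: dominated by P6 (size 1373≥1084, commute 54≤57, rent 2853≤3247, walk score 65≥49).
P2: not dominated.
P3: dominated by P6 (size 1373≥777, commute 54≤59, rent 2853≤2994, walk score 65≥56).
P4: not dominated (best size).
P5: not dominated.
P6: not dominated.
P7: not dominated (best rent).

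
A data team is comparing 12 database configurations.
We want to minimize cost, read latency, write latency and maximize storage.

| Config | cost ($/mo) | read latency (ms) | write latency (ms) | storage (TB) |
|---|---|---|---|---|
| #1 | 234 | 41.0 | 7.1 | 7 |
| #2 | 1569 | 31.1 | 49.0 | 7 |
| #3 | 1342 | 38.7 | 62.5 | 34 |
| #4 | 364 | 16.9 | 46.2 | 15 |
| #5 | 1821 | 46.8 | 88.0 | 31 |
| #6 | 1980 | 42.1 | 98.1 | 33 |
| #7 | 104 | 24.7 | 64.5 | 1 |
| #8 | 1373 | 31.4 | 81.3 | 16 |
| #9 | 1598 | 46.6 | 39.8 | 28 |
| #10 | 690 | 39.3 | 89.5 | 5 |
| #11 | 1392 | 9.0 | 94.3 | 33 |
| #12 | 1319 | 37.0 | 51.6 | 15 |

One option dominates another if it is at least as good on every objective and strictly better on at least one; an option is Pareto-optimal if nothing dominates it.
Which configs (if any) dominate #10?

#4

#4: cost 364≤690, read latency 16.9≤39.3, write latency 46.2≤89.5, storage 15≥5 — dominates #10.
Others (#1, #2, #3, #5, #6, #7, #8, #9, #11, #12) are each worse than #10 on at least one objective.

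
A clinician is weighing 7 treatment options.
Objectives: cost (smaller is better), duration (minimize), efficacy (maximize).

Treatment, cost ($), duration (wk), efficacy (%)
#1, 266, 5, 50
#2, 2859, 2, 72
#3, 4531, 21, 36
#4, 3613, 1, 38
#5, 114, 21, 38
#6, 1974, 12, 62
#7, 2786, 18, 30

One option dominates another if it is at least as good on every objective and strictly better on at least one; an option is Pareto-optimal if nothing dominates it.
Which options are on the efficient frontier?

#1: not dominated.
#2: not dominated (best efficacy).
#3: dominated by #1 (cost 266≤4531, duration 5≤21, efficacy 50≥36).
#4: not dominated (best duration).
#5: not dominated (best cost).
#6: not dominated.
#7: dominated by #1 (cost 266≤2786, duration 5≤18, efficacy 50≥30).

#1, #2, #4, #5, #6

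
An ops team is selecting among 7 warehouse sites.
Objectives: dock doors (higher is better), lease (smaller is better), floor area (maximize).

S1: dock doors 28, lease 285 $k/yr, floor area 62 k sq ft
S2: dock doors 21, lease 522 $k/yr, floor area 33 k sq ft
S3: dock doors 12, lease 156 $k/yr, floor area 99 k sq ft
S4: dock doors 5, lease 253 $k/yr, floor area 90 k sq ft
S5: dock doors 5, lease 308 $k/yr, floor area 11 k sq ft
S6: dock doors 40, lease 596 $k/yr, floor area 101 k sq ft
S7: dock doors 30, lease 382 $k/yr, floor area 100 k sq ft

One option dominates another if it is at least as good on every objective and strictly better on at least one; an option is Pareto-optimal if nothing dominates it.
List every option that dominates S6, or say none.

none

S1: worse on dock doors (28 vs 40).
S2: worse on dock doors (21 vs 40).
S3: worse on dock doors (12 vs 40).
S4: worse on dock doors (5 vs 40).
S5: worse on dock doors (5 vs 40).
S7: worse on dock doors (30 vs 40).
No option dominates S6.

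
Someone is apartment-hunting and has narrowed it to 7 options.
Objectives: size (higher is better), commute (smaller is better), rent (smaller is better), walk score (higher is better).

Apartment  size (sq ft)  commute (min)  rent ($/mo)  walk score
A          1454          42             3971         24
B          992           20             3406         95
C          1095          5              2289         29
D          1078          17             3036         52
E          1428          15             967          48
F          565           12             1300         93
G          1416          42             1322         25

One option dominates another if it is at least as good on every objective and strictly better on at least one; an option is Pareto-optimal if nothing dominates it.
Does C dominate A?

No

C vs A: C is worse on size (1095 vs 1454), so it does not dominate A.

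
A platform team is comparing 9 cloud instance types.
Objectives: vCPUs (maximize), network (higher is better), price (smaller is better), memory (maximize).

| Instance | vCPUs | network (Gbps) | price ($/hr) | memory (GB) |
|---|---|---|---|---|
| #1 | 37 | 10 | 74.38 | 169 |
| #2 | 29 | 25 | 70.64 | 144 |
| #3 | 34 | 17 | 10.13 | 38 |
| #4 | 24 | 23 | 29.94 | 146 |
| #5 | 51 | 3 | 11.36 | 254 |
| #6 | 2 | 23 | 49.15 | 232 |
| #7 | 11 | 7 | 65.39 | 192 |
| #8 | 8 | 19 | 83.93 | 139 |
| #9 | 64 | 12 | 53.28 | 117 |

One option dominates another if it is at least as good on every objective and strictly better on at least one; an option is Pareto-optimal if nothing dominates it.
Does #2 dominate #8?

#2 vs #8: vCPUs 29≥8, network 25≥19, price 70.64≤83.93, memory 144≥139 — #2 is at least as good on every objective with at least one strict improvement.

Yes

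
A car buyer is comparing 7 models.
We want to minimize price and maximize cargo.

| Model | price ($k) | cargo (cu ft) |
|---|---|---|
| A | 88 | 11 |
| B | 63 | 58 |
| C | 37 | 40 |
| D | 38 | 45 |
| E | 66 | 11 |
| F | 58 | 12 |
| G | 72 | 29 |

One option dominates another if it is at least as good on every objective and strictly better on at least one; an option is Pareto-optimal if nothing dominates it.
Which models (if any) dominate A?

B: price 63≤88, cargo 58≥11 — dominates A.
C: price 37≤88, cargo 40≥11 — dominates A.
D: price 38≤88, cargo 45≥11 — dominates A.
E: price 66≤88, cargo 11≥11 — dominates A.
F: price 58≤88, cargo 12≥11 — dominates A.
G: price 72≤88, cargo 29≥11 — dominates A.

B, C, D, E, F, G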